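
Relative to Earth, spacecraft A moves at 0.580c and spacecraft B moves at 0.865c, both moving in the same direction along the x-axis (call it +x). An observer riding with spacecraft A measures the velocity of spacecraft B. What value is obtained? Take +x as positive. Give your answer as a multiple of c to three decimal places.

β_A = 0.580, β_B = 0.865.
Transform to A's frame with the inverse velocity-addition law: u' = (u − v)/(1 − uv/c²), taking u = β_B and v = β_A.
u' = (0.865 − 0.580) / (1 − (0.580)(0.865)) = 0.2850/0.4983 = 0.5719.

+0.572c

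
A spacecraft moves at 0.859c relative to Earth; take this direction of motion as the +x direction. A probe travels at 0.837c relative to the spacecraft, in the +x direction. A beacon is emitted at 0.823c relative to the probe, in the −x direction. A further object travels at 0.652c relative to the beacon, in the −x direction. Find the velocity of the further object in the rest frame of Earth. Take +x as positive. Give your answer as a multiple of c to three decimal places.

+0.505c

Apply u = (u' + v)/(1 + u'v/c²) successively, working outward toward Earth.
Start: velocity of the spacecraft relative to Earth = 0.8590c.
Compose with the probe (u' = 0.837 in the spacecraft frame): u_1 = (0.837 + 0.859) / (1 + 0.837·0.859) = 1.6960/1.7190 = 0.9866.
Compose with the beacon (u' = -0.823 in the probe frame): u_2 = (-0.823 + 0.987) / (1 + (-0.823)·0.987) = 0.1636/0.1880 = 0.8704.
Compose with the further object (u' = -0.652 in the beacon frame): u_3 = (-0.652 + 0.870) / (1 + (-0.652)·0.870) = 0.2184/0.4325 = 0.5048.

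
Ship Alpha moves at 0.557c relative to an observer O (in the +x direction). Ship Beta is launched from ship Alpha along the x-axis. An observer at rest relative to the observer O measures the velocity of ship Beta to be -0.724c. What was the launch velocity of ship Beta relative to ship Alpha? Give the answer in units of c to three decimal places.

Invert the composition law: u' = (u − v)/(1 − uv/c²).
u' = (-0.724 − 0.557) / (1 − (-0.724)(0.557)) = -1.2810/1.4033 = -0.9129.

-0.913c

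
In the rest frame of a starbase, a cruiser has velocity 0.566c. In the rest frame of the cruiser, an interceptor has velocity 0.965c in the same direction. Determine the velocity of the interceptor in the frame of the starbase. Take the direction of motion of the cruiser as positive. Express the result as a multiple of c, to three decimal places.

With v = 0.566 and u' = 0.965 (in units of c),
u = (u' + v)/(1 + u'v/c²):
u = (0.965 + 0.566) / (1 + 0.965·0.566) = 1.5310/1.5462 = 0.9902

0.990c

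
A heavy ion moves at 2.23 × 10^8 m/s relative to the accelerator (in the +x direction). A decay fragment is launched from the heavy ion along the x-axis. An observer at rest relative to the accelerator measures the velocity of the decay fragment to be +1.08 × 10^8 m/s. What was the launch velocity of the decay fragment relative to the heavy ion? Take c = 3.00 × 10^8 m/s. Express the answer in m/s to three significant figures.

-1.57 × 10^8 m/s

v = 0.743c, u = 0.360c.
Invert the composition law: u' = (u − v)/(1 − uv/c²).
u' = (0.360 − 0.743) / (1 − (0.360)(0.743)) = -0.3833/0.7324 = -0.5234.
u' = -0.5234 × 3.00 × 10^8 m/s.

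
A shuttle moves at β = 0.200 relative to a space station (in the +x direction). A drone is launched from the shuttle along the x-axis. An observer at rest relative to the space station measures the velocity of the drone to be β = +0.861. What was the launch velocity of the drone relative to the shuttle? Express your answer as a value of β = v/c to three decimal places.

β = +0.799

Invert the composition law: u' = (u − v)/(1 − uv/c²).
u' = (0.861 − 0.200) / (1 − (0.861)(0.200)) = 0.6610/0.8278 = 0.7985.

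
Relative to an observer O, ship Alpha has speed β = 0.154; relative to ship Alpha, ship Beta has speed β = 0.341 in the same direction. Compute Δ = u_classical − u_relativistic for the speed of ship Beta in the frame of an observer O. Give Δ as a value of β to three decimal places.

Galilean: u_cl = 0.341 + 0.154 = 0.4950.
Relativistic: u_rel = (0.341 + 0.154) / (1 + 0.341·0.154) = 0.4950/1.0525 = 0.4703.
Δ = 0.4950 − 0.4703 = 0.0247.

Δ = 0.025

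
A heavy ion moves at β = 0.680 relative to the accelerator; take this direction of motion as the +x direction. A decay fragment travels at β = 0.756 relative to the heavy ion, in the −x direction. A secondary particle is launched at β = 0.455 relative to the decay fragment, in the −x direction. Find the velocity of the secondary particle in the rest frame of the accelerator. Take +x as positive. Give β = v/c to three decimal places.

β = -0.571

Apply u = (u' + v)/(1 + u'v/c²) successively, working outward toward the accelerator.
Start: velocity of the heavy ion relative to the accelerator = 0.6800c.
Compose with the decay fragment (u' = -0.756 in the heavy ion frame): u_1 = (-0.756 + 0.680) / (1 + (-0.756)·0.680) = -0.0760/0.4859 = -0.1564.
Compose with the secondary particle (u' = -0.455 in the decay fragment frame): u_2 = (-0.455 + (-0.156)) / (1 + (-0.455)·(-0.156)) = -0.6114/1.0712 = -0.5708.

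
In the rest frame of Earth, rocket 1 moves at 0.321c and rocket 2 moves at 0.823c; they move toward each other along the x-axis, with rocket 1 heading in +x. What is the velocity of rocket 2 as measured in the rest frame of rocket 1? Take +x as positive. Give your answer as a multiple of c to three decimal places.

β_A = 0.321, β_B = -0.823.
Transform to A's frame with the inverse velocity-addition law: u' = (u − v)/(1 − uv/c²), taking u = β_B and v = β_A.
u' = (-0.823 − 0.321) / (1 − (0.321)(-0.823)) = -1.1440/1.2642 = -0.9049.

-0.905c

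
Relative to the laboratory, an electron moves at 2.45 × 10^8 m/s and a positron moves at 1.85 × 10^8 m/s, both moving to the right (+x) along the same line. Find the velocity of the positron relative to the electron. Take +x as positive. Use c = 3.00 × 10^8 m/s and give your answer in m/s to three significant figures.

β_A = 0.817, β_B = 0.617 (dividing each by c = 3.00 × 10^8 m/s).
Transform to A's frame with the inverse velocity-addition law: u' = (u − v)/(1 − uv/c²), taking u = β_B and v = β_A.
u' = (0.617 − 0.817) / (1 − (0.817)(0.617)) = -0.2000/0.4964 = -0.4029.
u' = -0.4029 × 3.00 × 10^8 m/s.

-1.21 × 10^8 m/s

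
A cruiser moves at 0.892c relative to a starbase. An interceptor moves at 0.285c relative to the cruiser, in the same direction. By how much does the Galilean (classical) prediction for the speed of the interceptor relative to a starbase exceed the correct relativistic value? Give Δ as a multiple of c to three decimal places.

Galilean: u_cl = 0.285 + 0.892 = 1.1770.
Relativistic: u_rel = (0.285 + 0.892) / (1 + 0.285·0.892) = 1.1770/1.2542 = 0.9384.
Δ = 1.1770 − 0.9384 = 0.2386.
(The classical prediction exceeds c; the relativistic result does not.)

Δ = 0.239c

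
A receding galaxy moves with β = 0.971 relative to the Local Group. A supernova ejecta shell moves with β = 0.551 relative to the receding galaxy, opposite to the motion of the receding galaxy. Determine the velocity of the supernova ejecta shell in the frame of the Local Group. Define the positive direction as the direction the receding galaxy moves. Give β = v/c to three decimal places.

β = +0.903

With v = 0.971 and u' = -0.551 (in units of c),
u = (u' + v)/(1 + u'v/c²):
u = (-0.551 + 0.971) / (1 + (-0.551)·0.971) = 0.4200/0.4650 = 0.9033
(Galilean addition would give +0.420c.)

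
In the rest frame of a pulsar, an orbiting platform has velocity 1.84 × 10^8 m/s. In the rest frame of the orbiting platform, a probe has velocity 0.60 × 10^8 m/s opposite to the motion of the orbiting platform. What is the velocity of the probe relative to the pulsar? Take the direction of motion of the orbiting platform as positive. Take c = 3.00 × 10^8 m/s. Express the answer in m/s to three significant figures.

In units of c (dividing by 3.00 × 10^8 m/s): v = 0.613, u' = -0.200.
u = (u' + v)/(1 + u'v/c²):
u = (-0.200 + 0.613) / (1 + (-0.200)·0.613) = 0.4133/0.8773 = 0.4711
(Galilean addition would give +0.413c.)
Converting back: u = 0.4711 × 3.00 × 10^8 m/s.

+1.41 × 10^8 m/s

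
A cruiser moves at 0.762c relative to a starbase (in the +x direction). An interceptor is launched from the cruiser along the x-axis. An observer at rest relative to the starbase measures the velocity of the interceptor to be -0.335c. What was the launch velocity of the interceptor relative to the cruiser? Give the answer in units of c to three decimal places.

Invert the composition law: u' = (u − v)/(1 − uv/c²).
u' = (-0.335 − 0.762) / (1 − (-0.335)(0.762)) = -1.0970/1.2553 = -0.8739.

-0.874c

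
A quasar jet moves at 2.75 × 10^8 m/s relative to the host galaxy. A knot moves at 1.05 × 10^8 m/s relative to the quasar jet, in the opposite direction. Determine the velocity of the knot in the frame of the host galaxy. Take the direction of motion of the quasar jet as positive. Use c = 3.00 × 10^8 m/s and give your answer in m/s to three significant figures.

+2.50 × 10^8 m/s

In units of c (dividing by 3.00 × 10^8 m/s): v = 0.917, u' = -0.350.
u = (u' + v)/(1 + u'v/c²):
u = (-0.350 + 0.917) / (1 + (-0.350)·0.917) = 0.5667/0.6792 = 0.8344
(Galilean addition would give +0.567c.)
Converting back: u = 0.8344 × 3.00 × 10^8 m/s.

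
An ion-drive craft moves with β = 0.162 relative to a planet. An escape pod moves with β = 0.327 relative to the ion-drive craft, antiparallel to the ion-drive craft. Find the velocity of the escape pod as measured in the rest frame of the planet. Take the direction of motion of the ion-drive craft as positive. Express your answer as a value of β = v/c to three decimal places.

β = -0.174

With v = 0.162 and u' = -0.327 (in units of c),
u = (u' + v)/(1 + u'v/c²):
u = (-0.327 + 0.162) / (1 + (-0.327)·0.162) = -0.1650/0.9470 = -0.1742
(Galilean addition would give -0.165c.)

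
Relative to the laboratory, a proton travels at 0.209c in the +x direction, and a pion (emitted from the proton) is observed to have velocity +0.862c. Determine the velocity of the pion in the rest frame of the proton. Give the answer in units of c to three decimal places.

Invert the composition law: u' = (u − v)/(1 − uv/c²).
u' = (0.862 − 0.209) / (1 − (0.862)(0.209)) = 0.6530/0.8198 = 0.7965.

+0.796c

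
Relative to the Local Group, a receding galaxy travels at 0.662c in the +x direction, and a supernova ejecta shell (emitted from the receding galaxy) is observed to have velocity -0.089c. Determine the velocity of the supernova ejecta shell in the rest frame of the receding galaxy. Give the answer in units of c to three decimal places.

Invert the composition law: u' = (u − v)/(1 − uv/c²).
u' = (-0.089 − 0.662) / (1 − (-0.089)(0.662)) = -0.7510/1.0589 = -0.7092.

-0.709c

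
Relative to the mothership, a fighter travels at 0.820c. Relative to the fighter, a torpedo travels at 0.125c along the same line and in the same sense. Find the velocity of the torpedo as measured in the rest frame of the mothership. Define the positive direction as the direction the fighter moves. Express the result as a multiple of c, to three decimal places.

With v = 0.820 and u' = 0.125 (in units of c),
u = (u' + v)/(1 + u'v/c²):
u = (0.125 + 0.820) / (1 + 0.125·0.820) = 0.9450/1.1025 = 0.8571
(Galilean addition would give +0.945c.)

0.857c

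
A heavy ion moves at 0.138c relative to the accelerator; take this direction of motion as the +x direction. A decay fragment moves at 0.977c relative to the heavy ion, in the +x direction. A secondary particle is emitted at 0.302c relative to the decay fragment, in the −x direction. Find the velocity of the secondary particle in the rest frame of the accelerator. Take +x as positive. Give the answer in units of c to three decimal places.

+0.968c

Apply u = (u' + v)/(1 + u'v/c²) successively, working outward toward the accelerator.
Start: velocity of the heavy ion relative to the accelerator = 0.1380c.
Compose with the decay fragment (u' = 0.977 in the heavy ion frame): u_1 = (0.977 + 0.138) / (1 + 0.977·0.138) = 1.1150/1.1348 = 0.9825.
Compose with the secondary particle (u' = -0.302 in the decay fragment frame): u_2 = (-0.302 + 0.983) / (1 + (-0.302)·0.983) = 0.6805/0.7033 = 0.9677.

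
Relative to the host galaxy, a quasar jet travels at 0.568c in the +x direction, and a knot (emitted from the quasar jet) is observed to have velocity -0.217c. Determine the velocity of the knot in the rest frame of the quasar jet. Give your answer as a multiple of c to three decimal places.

Invert the composition law: u' = (u − v)/(1 − uv/c²).
u' = (-0.217 − 0.568) / (1 − (-0.217)(0.568)) = -0.7850/1.1233 = -0.6989.

-0.699c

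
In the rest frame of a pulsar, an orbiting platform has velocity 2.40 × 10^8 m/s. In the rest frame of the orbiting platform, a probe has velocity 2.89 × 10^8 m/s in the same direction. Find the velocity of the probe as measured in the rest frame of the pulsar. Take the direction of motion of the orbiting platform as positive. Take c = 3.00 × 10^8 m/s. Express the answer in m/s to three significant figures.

2.99 × 10^8 m/s

In units of c (dividing by 3.00 × 10^8 m/s): v = 0.800, u' = 0.963.
u = (u' + v)/(1 + u'v/c²):
u = (0.963 + 0.800) / (1 + 0.963·0.800) = 1.7633/1.7707 = 0.9959
Converting back: u = 0.9959 × 3.00 × 10^8 m/s.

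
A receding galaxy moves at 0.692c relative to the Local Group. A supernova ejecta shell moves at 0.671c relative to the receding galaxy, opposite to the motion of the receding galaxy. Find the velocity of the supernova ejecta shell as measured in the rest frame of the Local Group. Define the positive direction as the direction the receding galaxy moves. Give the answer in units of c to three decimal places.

With v = 0.692 and u' = -0.671 (in units of c),
u = (u' + v)/(1 + u'v/c²):
u = (-0.671 + 0.692) / (1 + (-0.671)·0.692) = 0.0210/0.5357 = 0.0392

+0.039c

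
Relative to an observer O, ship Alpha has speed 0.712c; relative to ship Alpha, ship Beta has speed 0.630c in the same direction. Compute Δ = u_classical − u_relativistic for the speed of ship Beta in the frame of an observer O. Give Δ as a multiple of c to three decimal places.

Galilean: u_cl = 0.630 + 0.712 = 1.3420.
Relativistic: u_rel = (0.630 + 0.712) / (1 + 0.630·0.712) = 1.3420/1.4486 = 0.9264.
Δ = 1.3420 − 0.9264 = 0.4156.
(The classical prediction exceeds c; the relativistic result does not.)

Δ = 0.416c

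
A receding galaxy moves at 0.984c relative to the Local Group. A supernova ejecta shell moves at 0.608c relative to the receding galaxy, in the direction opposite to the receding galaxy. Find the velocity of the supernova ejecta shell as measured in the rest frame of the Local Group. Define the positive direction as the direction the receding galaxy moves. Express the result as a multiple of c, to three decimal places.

With v = 0.984 and u' = -0.608 (in units of c),
u = (u' + v)/(1 + u'v/c²):
u = (-0.608 + 0.984) / (1 + (-0.608)·0.984) = 0.3760/0.4017 = 0.9360

+0.936c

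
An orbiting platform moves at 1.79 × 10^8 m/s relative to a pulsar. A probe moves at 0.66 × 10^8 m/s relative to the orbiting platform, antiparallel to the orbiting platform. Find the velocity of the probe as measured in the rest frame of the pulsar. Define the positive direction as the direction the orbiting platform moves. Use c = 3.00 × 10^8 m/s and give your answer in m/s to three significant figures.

+1.30 × 10^8 m/s

In units of c (dividing by 3.00 × 10^8 m/s): v = 0.597, u' = -0.220.
u = (u' + v)/(1 + u'v/c²):
u = (-0.220 + 0.597) / (1 + (-0.220)·0.597) = 0.3767/0.8687 = 0.4336
Converting back: u = 0.4336 × 3.00 × 10^8 m/s.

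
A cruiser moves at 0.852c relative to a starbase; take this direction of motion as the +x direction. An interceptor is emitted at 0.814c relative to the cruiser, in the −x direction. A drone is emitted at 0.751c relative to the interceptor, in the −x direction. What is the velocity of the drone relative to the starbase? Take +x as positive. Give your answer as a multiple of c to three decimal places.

Apply u = (u' + v)/(1 + u'v/c²) successively, working outward toward the starbase.
Start: velocity of the cruiser relative to the starbase = 0.8520c.
Compose with the interceptor (u' = -0.814 in the cruiser frame): u_1 = (-0.814 + 0.852) / (1 + (-0.814)·0.852) = 0.0380/0.3065 = 0.1240.
Compose with the drone (u' = -0.751 in the interceptor frame): u_2 = (-0.751 + 0.124) / (1 + (-0.751)·0.124) = -0.6270/0.9069 = -0.6914.

-0.691c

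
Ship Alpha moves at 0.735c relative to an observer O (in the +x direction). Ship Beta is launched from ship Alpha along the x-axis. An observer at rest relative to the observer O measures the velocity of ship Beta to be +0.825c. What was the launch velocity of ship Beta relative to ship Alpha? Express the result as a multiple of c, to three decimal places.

+0.229c

Invert the composition law: u' = (u − v)/(1 − uv/c²).
u' = (0.825 − 0.735) / (1 − (0.825)(0.735)) = 0.0900/0.3936 = 0.2286.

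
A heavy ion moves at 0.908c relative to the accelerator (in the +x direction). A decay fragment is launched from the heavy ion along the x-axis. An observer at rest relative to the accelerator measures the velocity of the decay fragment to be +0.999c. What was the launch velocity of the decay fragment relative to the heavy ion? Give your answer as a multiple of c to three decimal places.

+0.979c

Invert the composition law: u' = (u − v)/(1 − uv/c²).
u' = (0.999 − 0.908) / (1 − (0.999)(0.908)) = 0.0910/0.0929 = 0.9795.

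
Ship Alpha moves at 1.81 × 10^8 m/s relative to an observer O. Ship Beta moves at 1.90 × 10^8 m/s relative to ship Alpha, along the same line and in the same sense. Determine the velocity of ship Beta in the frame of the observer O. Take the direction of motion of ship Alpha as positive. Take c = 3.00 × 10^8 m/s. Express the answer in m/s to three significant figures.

2.68 × 10^8 m/s

In units of c (dividing by 3.00 × 10^8 m/s): v = 0.603, u' = 0.633.
u = (u' + v)/(1 + u'v/c²):
u = (0.633 + 0.603) / (1 + 0.633·0.603) = 1.2367/1.3821 = 0.8948
Converting back: u = 0.8948 × 3.00 × 10^8 m/s.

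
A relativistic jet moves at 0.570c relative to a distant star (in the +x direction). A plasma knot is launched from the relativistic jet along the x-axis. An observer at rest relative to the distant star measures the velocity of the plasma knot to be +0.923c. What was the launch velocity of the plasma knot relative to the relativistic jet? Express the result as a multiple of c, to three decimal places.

+0.745c

Invert the composition law: u' = (u − v)/(1 − uv/c²).
u' = (0.923 − 0.570) / (1 − (0.923)(0.570)) = 0.3530/0.4739 = 0.7449.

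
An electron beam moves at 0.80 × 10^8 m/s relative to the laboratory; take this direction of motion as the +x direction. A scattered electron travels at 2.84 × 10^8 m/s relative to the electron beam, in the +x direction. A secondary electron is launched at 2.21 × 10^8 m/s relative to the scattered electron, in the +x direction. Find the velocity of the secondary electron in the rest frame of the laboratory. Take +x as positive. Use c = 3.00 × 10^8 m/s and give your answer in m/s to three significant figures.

2.99 × 10^8 m/s

Apply u = (u' + v)/(1 + u'v/c²) successively, working outward toward the laboratory.
(Dividing each given speed by c = 3.00 × 10^8 m/s to work in units of c.)
Start: velocity of the electron beam relative to the laboratory = 0.2667c.
Compose with the scattered electron (u' = 0.947 in the electron beam frame): u_1 = (0.947 + 0.267) / (1 + 0.947·0.267) = 1.2133/1.2524 = 0.9688.
Compose with the secondary electron (u' = 0.737 in the scattered electron frame): u_2 = (0.737 + 0.969) / (1 + 0.737·0.969) = 1.7054/1.7137 = 0.9952.
So u = 0.9952 × 3.00 × 10^8 m/s.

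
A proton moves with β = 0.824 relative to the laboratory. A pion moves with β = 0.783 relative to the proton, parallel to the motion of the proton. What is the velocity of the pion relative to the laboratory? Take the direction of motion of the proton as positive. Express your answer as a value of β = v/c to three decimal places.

β = 0.977

With v = 0.824 and u' = 0.783 (in units of c),
u = (u' + v)/(1 + u'v/c²):
u = (0.783 + 0.824) / (1 + 0.783·0.824) = 1.6070/1.6452 = 0.9768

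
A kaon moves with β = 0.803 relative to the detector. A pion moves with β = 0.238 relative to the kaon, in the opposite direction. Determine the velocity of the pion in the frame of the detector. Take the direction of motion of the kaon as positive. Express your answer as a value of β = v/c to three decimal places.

With v = 0.803 and u' = -0.238 (in units of c),
u = (u' + v)/(1 + u'v/c²):
u = (-0.238 + 0.803) / (1 + (-0.238)·0.803) = 0.5650/0.8089 = 0.6985
(Galilean addition would give +0.565c.)

β = +0.698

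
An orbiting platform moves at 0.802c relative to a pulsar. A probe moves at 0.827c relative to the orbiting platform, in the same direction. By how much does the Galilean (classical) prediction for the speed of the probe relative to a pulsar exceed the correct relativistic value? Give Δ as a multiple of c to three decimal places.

Δ = 0.650c

Galilean: u_cl = 0.827 + 0.802 = 1.6290.
Relativistic: u_rel = (0.827 + 0.802) / (1 + 0.827·0.802) = 1.6290/1.6633 = 0.9794.
Δ = 1.6290 − 0.9794 = 0.6496.
(The classical prediction exceeds c; the relativistic result does not.)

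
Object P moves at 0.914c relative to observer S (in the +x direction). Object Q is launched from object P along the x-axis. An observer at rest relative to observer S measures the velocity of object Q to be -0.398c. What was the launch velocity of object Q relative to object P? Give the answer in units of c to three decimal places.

-0.962c

Invert the composition law: u' = (u − v)/(1 − uv/c²).
u' = (-0.398 − 0.914) / (1 − (-0.398)(0.914)) = -1.3120/1.3638 = -0.9620.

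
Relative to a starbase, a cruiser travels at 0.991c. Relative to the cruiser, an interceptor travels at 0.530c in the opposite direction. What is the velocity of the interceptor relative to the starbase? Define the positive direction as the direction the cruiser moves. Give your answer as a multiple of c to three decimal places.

+0.971c

With v = 0.991 and u' = -0.530 (in units of c),
u = (u' + v)/(1 + u'v/c²):
u = (-0.530 + 0.991) / (1 + (-0.530)·0.991) = 0.4610/0.4748 = 0.9710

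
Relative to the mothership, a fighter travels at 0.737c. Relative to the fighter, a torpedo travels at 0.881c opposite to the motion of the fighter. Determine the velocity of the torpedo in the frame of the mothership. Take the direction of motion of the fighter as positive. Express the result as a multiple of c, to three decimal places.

-0.411c

With v = 0.737 and u' = -0.881 (in units of c),
u = (u' + v)/(1 + u'v/c²):
u = (-0.881 + 0.737) / (1 + (-0.881)·0.737) = -0.1440/0.3507 = -0.4106
(Galilean addition would give -0.144c.)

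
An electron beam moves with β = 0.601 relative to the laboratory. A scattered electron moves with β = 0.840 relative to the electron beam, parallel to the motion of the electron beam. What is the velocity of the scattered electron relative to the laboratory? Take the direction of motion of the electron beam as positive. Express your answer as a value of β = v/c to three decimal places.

β = 0.958

With v = 0.601 and u' = 0.840 (in units of c),
u = (u' + v)/(1 + u'v/c²):
u = (0.840 + 0.601) / (1 + 0.840·0.601) = 1.4410/1.5048 = 0.9576
(Galilean addition would give +1.441c, exceeding c.)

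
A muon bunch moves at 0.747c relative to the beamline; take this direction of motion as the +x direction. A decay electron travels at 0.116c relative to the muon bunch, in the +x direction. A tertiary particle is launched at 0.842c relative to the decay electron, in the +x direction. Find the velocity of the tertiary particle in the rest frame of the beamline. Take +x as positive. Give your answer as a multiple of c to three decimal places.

0.981c

Apply u = (u' + v)/(1 + u'v/c²) successively, working outward toward the beamline.
Start: velocity of the muon bunch relative to the beamline = 0.7470c.
Compose with the decay electron (u' = 0.116 in the muon bunch frame): u_1 = (0.116 + 0.747) / (1 + 0.116·0.747) = 0.8630/1.0867 = 0.7942.
Compose with the tertiary particle (u' = 0.842 in the decay electron frame): u_2 = (0.842 + 0.794) / (1 + 0.842·0.794) = 1.6362/1.6687 = 0.9805.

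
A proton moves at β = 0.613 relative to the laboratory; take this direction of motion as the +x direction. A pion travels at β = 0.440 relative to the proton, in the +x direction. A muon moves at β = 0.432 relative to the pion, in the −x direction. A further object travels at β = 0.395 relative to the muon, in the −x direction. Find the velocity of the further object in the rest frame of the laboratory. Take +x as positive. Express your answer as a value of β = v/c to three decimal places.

β = +0.297

Apply u = (u' + v)/(1 + u'v/c²) successively, working outward toward the laboratory.
Start: velocity of the proton relative to the laboratory = 0.6130c.
Compose with the pion (u' = 0.440 in the proton frame): u_1 = (0.440 + 0.613) / (1 + 0.440·0.613) = 1.0530/1.2697 = 0.8293.
Compose with the muon (u' = -0.432 in the pion frame): u_2 = (-0.432 + 0.829) / (1 + (-0.432)·0.829) = 0.3973/0.6417 = 0.6191.
Compose with the further object (u' = -0.395 in the muon frame): u_3 = (-0.395 + 0.619) / (1 + (-0.395)·0.619) = 0.2241/0.7554 = 0.2967.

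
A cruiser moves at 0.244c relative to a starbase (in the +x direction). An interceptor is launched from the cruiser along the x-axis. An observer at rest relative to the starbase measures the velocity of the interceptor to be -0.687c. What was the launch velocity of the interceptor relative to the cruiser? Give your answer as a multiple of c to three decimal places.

-0.797c

Invert the composition law: u' = (u − v)/(1 − uv/c²).
u' = (-0.687 − 0.244) / (1 − (-0.687)(0.244)) = -0.9310/1.1676 = -0.7973.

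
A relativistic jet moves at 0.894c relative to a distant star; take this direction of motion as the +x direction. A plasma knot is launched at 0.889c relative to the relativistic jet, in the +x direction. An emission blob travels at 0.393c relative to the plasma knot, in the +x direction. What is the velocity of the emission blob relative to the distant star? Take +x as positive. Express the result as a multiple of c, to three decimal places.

Apply u = (u' + v)/(1 + u'v/c²) successively, working outward toward the distant star.
Start: velocity of the relativistic jet relative to the distant star = 0.8940c.
Compose with the plasma knot (u' = 0.889 in the relativistic jet frame): u_1 = (0.889 + 0.894) / (1 + 0.889·0.894) = 1.7830/1.7948 = 0.9934.
Compose with the emission blob (u' = 0.393 in the plasma knot frame): u_2 = (0.393 + 0.993) / (1 + 0.393·0.993) = 1.3864/1.3904 = 0.9971.

0.997c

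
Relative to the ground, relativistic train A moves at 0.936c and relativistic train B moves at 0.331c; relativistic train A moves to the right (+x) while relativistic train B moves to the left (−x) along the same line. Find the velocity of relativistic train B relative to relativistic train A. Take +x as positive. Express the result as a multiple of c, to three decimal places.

β_A = 0.936, β_B = -0.331.
Transform to A's frame with the inverse velocity-addition law: u' = (u − v)/(1 − uv/c²), taking u = β_B and v = β_A.
u' = (-0.331 − 0.936) / (1 − (0.936)(-0.331)) = -1.2670/1.3098 = -0.9673.

-0.967c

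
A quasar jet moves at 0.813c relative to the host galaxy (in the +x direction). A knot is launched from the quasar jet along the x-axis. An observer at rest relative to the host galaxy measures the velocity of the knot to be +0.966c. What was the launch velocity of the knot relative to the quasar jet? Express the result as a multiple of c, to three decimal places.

+0.713c

Invert the composition law: u' = (u − v)/(1 − uv/c²).
u' = (0.966 − 0.813) / (1 − (0.966)(0.813)) = 0.1530/0.2146 = 0.7128.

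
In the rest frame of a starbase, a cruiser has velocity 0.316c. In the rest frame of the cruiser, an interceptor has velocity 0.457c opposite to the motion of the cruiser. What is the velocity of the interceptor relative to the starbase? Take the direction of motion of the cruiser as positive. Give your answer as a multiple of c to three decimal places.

With v = 0.316 and u' = -0.457 (in units of c),
u = (u' + v)/(1 + u'v/c²):
u = (-0.457 + 0.316) / (1 + (-0.457)·0.316) = -0.1410/0.8556 = -0.1648
(Galilean addition would give -0.141c.)

-0.165c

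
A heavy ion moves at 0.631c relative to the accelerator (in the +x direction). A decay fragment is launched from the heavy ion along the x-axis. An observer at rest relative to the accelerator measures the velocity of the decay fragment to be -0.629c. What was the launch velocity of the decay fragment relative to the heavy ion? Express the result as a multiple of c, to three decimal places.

-0.902c

Invert the composition law: u' = (u − v)/(1 − uv/c²).
u' = (-0.629 − 0.631) / (1 − (-0.629)(0.631)) = -1.2600/1.3969 = -0.9020.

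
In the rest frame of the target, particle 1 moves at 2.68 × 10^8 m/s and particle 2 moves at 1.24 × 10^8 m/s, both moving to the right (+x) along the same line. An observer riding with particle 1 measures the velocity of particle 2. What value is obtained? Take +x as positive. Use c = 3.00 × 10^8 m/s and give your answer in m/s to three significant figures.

-2.28 × 10^8 m/s

β_A = 0.893, β_B = 0.413 (dividing each by c = 3.00 × 10^8 m/s).
Transform to A's frame with the inverse velocity-addition law: u' = (u − v)/(1 − uv/c²), taking u = β_B and v = β_A.
u' = (0.413 − 0.893) / (1 − (0.893)(0.413)) = -0.4800/0.6308 = -0.7610.
u' = -0.7610 × 3.00 × 10^8 m/s.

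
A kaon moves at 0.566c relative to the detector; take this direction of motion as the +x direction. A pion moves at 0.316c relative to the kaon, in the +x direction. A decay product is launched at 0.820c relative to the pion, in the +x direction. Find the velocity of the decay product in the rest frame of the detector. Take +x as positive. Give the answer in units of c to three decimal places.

Apply u = (u' + v)/(1 + u'v/c²) successively, working outward toward the detector.
Start: velocity of the kaon relative to the detector = 0.5660c.
Compose with the pion (u' = 0.316 in the kaon frame): u_1 = (0.316 + 0.566) / (1 + 0.316·0.566) = 0.8820/1.1789 = 0.7482.
Compose with the decay product (u' = 0.820 in the pion frame): u_2 = (0.820 + 0.748) / (1 + 0.820·0.748) = 1.5682/1.6135 = 0.9719.

0.972c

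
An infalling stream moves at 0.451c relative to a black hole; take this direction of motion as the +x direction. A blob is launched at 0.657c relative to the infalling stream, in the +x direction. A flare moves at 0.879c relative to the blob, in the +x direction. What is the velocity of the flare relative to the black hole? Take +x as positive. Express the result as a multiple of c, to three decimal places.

0.990c

Apply u = (u' + v)/(1 + u'v/c²) successively, working outward toward the black hole.
Start: velocity of the infalling stream relative to the black hole = 0.4510c.
Compose with the blob (u' = 0.657 in the infalling stream frame): u_1 = (0.657 + 0.451) / (1 + 0.657·0.451) = 1.1080/1.2963 = 0.8547.
Compose with the flare (u' = 0.879 in the blob frame): u_2 = (0.879 + 0.855) / (1 + 0.879·0.855) = 1.7337/1.7513 = 0.9900.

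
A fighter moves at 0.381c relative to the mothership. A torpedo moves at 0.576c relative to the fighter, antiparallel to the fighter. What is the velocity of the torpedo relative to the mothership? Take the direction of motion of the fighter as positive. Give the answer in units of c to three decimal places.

With v = 0.381 and u' = -0.576 (in units of c),
u = (u' + v)/(1 + u'v/c²):
u = (-0.576 + 0.381) / (1 + (-0.576)·0.381) = -0.1950/0.7805 = -0.2498
(Galilean addition would give -0.195c.)

-0.250c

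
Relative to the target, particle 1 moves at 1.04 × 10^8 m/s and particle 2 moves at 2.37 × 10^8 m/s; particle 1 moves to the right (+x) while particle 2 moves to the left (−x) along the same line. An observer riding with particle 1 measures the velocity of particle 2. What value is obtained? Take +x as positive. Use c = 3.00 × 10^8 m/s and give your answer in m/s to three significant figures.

-2.68 × 10^8 m/s

β_A = 0.347, β_B = -0.790 (dividing each by c = 3.00 × 10^8 m/s).
Transform to A's frame with the inverse velocity-addition law: u' = (u − v)/(1 − uv/c²), taking u = β_B and v = β_A.
u' = (-0.790 − 0.347) / (1 − (0.347)(-0.790)) = -1.1367/1.2739 = -0.8923.
u' = -0.8923 × 3.00 × 10^8 m/s.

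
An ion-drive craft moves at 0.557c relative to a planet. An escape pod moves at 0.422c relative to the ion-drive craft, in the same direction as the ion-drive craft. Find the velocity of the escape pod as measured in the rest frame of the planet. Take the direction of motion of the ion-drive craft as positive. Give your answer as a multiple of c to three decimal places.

With v = 0.557 and u' = 0.422 (in units of c),
u = (u' + v)/(1 + u'v/c²):
u = (0.422 + 0.557) / (1 + 0.422·0.557) = 0.9790/1.2351 = 0.7927
(Galilean addition would give +0.979c.)

0.793c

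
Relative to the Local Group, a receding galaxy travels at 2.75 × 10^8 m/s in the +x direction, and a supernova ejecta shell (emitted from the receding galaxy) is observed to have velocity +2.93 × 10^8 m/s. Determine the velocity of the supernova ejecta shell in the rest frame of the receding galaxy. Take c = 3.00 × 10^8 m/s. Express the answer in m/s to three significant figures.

+1.72 × 10^8 m/s

v = 0.917c, u = 0.977c.
Invert the composition law: u' = (u − v)/(1 − uv/c²).
u' = (0.977 − 0.917) / (1 − (0.977)(0.917)) = 0.0600/0.1047 = 0.5729.
u' = 0.5729 × 3.00 × 10^8 m/s.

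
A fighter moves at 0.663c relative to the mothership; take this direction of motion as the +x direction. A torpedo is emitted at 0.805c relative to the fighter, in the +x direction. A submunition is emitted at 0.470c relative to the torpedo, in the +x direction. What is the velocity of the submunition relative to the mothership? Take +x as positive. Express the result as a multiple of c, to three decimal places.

Apply u = (u' + v)/(1 + u'v/c²) successively, working outward toward the mothership.
Start: velocity of the fighter relative to the mothership = 0.6630c.
Compose with the torpedo (u' = 0.805 in the fighter frame): u_1 = (0.805 + 0.663) / (1 + 0.805·0.663) = 1.4680/1.5337 = 0.9572.
Compose with the submunition (u' = 0.470 in the torpedo frame): u_2 = (0.470 + 0.957) / (1 + 0.470·0.957) = 1.4272/1.4499 = 0.9843.

0.984c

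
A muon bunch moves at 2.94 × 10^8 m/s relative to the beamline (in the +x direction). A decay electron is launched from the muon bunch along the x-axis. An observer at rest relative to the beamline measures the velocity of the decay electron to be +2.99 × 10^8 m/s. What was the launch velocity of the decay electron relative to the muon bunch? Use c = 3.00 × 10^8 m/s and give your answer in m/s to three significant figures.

+2.15 × 10^8 m/s

v = 0.980c, u = 0.997c.
Invert the composition law: u' = (u − v)/(1 − uv/c²).
u' = (0.997 − 0.980) / (1 − (0.997)(0.980)) = 0.0167/0.0233 = 0.7163.
u' = 0.7163 × 3.00 × 10^8 m/s.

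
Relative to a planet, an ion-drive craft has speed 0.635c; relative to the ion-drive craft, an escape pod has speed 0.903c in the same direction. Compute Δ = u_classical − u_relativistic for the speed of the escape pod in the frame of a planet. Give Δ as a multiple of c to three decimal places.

Δ = 0.561c

Galilean: u_cl = 0.903 + 0.635 = 1.5380.
Relativistic: u_rel = (0.903 + 0.635) / (1 + 0.903·0.635) = 1.5380/1.5734 = 0.9775.
Δ = 1.5380 − 0.9775 = 0.5605.
(The classical prediction exceeds c; the relativistic result does not.)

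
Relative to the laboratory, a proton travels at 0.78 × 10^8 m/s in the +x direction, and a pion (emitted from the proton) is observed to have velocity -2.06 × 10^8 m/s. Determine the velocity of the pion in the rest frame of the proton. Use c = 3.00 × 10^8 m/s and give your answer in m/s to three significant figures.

v = 0.260c, u = -0.687c.
Invert the composition law: u' = (u − v)/(1 − uv/c²).
u' = (-0.687 − 0.260) / (1 − (-0.687)(0.260)) = -0.9467/1.1785 = -0.8033.
u' = -0.8033 × 3.00 × 10^8 m/s.

-2.41 × 10^8 m/s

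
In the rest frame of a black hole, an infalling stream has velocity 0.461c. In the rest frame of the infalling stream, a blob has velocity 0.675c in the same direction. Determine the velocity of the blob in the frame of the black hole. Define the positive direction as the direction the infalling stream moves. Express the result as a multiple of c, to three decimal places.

With v = 0.461 and u' = 0.675 (in units of c),
u = (u' + v)/(1 + u'v/c²):
u = (0.675 + 0.461) / (1 + 0.675·0.461) = 1.1360/1.3112 = 0.8664

0.866c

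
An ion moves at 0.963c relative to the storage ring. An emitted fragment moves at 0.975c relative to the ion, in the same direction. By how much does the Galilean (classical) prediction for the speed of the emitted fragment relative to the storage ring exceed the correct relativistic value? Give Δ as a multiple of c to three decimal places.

Δ = 0.938c

Galilean: u_cl = 0.975 + 0.963 = 1.9380.
Relativistic: u_rel = (0.975 + 0.963) / (1 + 0.975·0.963) = 1.9380/1.9389 = 0.9995.
Δ = 1.9380 − 0.9995 = 0.9385.
(The classical prediction exceeds c; the relativistic result does not.)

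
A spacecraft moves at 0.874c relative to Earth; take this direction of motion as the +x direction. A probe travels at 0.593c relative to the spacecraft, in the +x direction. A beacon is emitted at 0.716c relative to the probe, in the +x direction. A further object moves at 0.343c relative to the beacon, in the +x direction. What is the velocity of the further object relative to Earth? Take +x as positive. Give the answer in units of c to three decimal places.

0.997c

Apply u = (u' + v)/(1 + u'v/c²) successively, working outward toward Earth.
Start: velocity of the spacecraft relative to Earth = 0.8740c.
Compose with the probe (u' = 0.593 in the spacecraft frame): u_1 = (0.593 + 0.874) / (1 + 0.593·0.874) = 1.4670/1.5183 = 0.9662.
Compose with the beacon (u' = 0.716 in the probe frame): u_2 = (0.716 + 0.966) / (1 + 0.716·0.966) = 1.6822/1.6918 = 0.9943.
Compose with the further object (u' = 0.343 in the beacon frame): u_3 = (0.343 + 0.994) / (1 + 0.343·0.994) = 1.3373/1.3411 = 0.9972.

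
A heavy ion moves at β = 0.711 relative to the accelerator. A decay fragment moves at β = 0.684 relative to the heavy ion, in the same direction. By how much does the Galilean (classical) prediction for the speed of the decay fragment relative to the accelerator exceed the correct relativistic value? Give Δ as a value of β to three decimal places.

Galilean: u_cl = 0.684 + 0.711 = 1.3950.
Relativistic: u_rel = (0.684 + 0.711) / (1 + 0.684·0.711) = 1.3950/1.4863 = 0.9386.
Δ = 1.3950 − 0.9386 = 0.4564.
(The classical prediction exceeds c; the relativistic result does not.)

Δ = 0.456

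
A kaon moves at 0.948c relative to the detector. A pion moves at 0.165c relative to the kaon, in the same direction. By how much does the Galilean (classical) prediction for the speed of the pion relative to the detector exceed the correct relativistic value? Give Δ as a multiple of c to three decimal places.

Galilean: u_cl = 0.165 + 0.948 = 1.1130.
Relativistic: u_rel = (0.165 + 0.948) / (1 + 0.165·0.948) = 1.1130/1.1564 = 0.9625.
Δ = 1.1130 − 0.9625 = 0.1505.
(The classical prediction exceeds c; the relativistic result does not.)

Δ = 0.151c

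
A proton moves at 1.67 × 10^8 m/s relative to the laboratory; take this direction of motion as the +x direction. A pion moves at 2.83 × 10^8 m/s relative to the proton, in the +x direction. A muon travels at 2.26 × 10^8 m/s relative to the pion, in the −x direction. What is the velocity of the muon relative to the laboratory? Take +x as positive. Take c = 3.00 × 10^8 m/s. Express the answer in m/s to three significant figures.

+2.67 × 10^8 m/s

Apply u = (u' + v)/(1 + u'v/c²) successively, working outward toward the laboratory.
(Dividing each given speed by c = 3.00 × 10^8 m/s to work in units of c.)
Start: velocity of the proton relative to the laboratory = 0.5567c.
Compose with the pion (u' = 0.943 in the proton frame): u_1 = (0.943 + 0.557) / (1 + 0.943·0.557) = 1.5000/1.5251 = 0.9835.
Compose with the muon (u' = -0.753 in the pion frame): u_2 = (-0.753 + 0.984) / (1 + (-0.753)·0.984) = 0.2302/0.2591 = 0.8885.
So u = 0.8885 × 3.00 × 10^8 m/s.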